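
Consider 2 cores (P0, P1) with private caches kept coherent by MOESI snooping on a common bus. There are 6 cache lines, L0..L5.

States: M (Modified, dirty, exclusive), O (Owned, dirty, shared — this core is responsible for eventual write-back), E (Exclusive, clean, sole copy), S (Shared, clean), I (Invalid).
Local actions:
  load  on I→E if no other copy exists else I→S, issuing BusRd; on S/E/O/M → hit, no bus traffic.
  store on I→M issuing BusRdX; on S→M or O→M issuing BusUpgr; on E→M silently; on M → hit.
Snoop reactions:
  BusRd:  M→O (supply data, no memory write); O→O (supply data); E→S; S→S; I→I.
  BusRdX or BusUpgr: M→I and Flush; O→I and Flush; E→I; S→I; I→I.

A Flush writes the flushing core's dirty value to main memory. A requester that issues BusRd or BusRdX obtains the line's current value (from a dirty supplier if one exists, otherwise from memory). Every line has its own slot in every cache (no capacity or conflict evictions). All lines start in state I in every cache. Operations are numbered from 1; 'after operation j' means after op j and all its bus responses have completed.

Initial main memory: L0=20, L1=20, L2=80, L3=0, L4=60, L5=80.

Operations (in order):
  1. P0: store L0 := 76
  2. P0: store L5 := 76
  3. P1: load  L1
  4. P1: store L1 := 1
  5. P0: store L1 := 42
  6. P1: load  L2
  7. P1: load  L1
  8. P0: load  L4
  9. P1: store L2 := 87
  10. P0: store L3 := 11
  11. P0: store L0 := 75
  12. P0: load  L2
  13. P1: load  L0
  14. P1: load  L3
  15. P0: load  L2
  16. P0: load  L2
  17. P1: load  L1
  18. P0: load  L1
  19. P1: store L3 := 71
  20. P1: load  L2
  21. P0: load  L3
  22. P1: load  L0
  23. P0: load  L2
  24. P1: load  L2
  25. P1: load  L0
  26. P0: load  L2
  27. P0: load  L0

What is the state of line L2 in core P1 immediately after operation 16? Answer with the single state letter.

step 1: P0: store L0 := 76  ⟶  MI  (L0)  txn=BusRdX  M[L0]=20
step 2: P0: store L5 := 76  ⟶  MI  (L5)  txn=BusRdX  M[L5]=80
step 3: P1: load  L1  ⟶  IE  (L1)  txn=BusRd  M[L1]=20
step 4: P1: store L1 := 1  ⟶  IM  (L1)  txn=∅  M[L1]=20
step 5: P0: store L1 := 42  ⟶  MI  (L1)  txn=BusRdX+Flush  M[L1]=1
step 6: P1: load  L2  ⟶  IE  (L2)  txn=BusRd  M[L2]=80
step 7: P1: load  L1  ⟶  OS  (L1)  txn=BusRd  M[L1]=1
step 8: P0: load  L4  ⟶  EI  (L4)  txn=BusRd  M[L4]=60
step 9: P1: store L2 := 87  ⟶  IM  (L2)  txn=∅  M[L2]=80
step 10: P0: store L3 := 11  ⟶  MI  (L3)  txn=BusRdX  M[L3]=0
step 11: P0: store L0 := 75  ⟶  MI  (L0)  txn=∅  M[L0]=20
step 12: P0: load  L2  ⟶  SO  (L2)  txn=BusRd  M[L2]=80
step 13: P1: load  L0  ⟶  OS  (L0)  txn=BusRd  M[L0]=20
step 14: P1: load  L3  ⟶  OS  (L3)  txn=BusRd  M[L3]=0
step 15: P0: load  L2  ⟶  SO  (L2)  txn=∅  M[L2]=80
step 16: P0: load  L2  ⟶  SO  (L2)  txn=∅  M[L2]=80
step 17: P1: load  L1  ⟶  OS  (L1)  txn=∅  M[L1]=1
step 18: P0: load  L1  ⟶  OS  (L1)  txn=∅  M[L1]=1
step 19: P1: store L3 := 71  ⟶  IM  (L3)  txn=BusUpgr+Flush  M[L3]=11
step 20: P1: load  L2  ⟶  SO  (L2)  txn=∅  M[L2]=80
step 21: P0: load  L3  ⟶  SO  (L3)  txn=BusRd  M[L3]=11
step 22: P1: load  L0  ⟶  OS  (L0)  txn=∅  M[L0]=20
step 23: P0: load  L2  ⟶  SO  (L2)  txn=∅  M[L2]=80
step 24: P1: load  L2  ⟶  SO  (L2)  txn=∅  M[L2]=80
step 25: P1: load  L0  ⟶  OS  (L0)  txn=∅  M[L0]=20
step 26: P0: load  L2  ⟶  SO  (L2)  txn=∅  M[L2]=80
step 27: P0: load  L0  ⟶  OS  (L0)  txn=∅  M[L0]=20

state = O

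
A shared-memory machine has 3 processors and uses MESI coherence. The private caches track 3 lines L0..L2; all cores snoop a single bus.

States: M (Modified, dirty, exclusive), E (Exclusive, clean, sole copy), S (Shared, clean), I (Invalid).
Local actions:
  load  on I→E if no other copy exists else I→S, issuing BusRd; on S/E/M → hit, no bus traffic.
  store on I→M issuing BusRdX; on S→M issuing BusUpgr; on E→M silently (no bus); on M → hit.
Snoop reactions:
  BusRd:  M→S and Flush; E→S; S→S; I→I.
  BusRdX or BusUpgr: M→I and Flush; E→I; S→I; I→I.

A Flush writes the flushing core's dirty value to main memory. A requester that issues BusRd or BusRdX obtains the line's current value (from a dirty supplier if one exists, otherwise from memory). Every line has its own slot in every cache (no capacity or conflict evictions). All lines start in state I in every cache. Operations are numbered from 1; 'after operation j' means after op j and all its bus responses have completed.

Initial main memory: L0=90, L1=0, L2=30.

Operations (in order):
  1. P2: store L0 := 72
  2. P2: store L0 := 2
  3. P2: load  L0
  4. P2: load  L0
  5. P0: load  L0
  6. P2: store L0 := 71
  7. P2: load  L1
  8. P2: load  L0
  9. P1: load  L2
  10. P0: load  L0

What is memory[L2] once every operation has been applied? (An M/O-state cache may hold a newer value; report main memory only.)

memory[L2] = 30

[1] P2: store L0 := 72 | P0:I, P1:I, P2:M(72) | bus: BusRdX
[2] P2: store L0 := 2 | P0:I, P1:I, P2:M(2) | bus: none
[3] P2: load  L0 | P0:I, P1:I, P2:M(2) | bus: none
[4] P2: load  L0 | P0:I, P1:I, P2:M(2) | bus: none
[5] P0: load  L0 | P0:S(2), P1:I, P2:S(2) | bus: BusRd,Flush
[6] P2: store L0 := 71 | P0:I, P1:I, P2:M(71) | bus: BusUpgr
[7] P2: load  L1 | P0:I, P1:I, P2:E(0) | bus: BusRd
[8] P2: load  L0 | P0:I, P1:I, P2:M(71) | bus: none
[9] P1: load  L2 | P0:I, P1:E(30), P2:I | bus: BusRd
[10] P0: load  L0 | P0:S(71), P1:I, P2:S(71) | bus: BusRd,Flush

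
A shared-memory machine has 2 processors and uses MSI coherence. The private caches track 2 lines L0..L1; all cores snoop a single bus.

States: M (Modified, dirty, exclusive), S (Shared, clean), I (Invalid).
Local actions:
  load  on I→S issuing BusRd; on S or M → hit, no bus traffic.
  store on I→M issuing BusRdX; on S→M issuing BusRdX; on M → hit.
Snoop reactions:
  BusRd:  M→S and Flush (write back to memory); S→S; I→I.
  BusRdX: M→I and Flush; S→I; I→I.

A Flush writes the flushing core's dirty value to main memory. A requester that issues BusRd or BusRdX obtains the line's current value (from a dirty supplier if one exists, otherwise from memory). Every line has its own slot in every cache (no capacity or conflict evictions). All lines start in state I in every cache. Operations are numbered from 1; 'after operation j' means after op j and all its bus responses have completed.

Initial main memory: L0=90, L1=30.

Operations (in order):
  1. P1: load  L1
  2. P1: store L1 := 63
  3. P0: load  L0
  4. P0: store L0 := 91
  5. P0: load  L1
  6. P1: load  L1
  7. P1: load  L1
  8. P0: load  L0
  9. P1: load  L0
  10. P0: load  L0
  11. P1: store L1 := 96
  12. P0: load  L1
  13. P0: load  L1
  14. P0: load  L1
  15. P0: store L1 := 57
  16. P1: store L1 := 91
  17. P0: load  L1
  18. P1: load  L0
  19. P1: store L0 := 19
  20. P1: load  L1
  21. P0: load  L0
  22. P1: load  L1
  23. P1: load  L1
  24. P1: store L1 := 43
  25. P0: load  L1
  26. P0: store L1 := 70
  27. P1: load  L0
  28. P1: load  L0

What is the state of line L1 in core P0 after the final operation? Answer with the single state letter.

1. P1: load  L1  bus=[BusRd]  L1: P0=I P1=S  mem[L1]=30
2. P1: store L1 := 63  bus=[BusRdX]  L1: P0=I P1=M  mem[L1]=30
3. P0: load  L0  bus=[BusRd]  L0: P0=S P1=I  mem[L0]=90
4. P0: store L0 := 91  bus=[BusRdX]  L0: P0=M P1=I  mem[L0]=90
5. P0: load  L1  bus=[BusRd,Flush]  L1: P0=S P1=S  mem[L1]=63
6. P1: load  L1  bus=[-]  L1: P0=S P1=S  mem[L1]=63
7. P1: load  L1  bus=[-]  L1: P0=S P1=S  mem[L1]=63
8. P0: load  L0  bus=[-]  L0: P0=M P1=I  mem[L0]=90
9. P1: load  L0  bus=[BusRd,Flush]  L0: P0=S P1=S  mem[L0]=91
10. P0: load  L0  bus=[-]  L0: P0=S P1=S  mem[L0]=91
11. P1: store L1 := 96  bus=[BusRdX]  L1: P0=I P1=M  mem[L1]=63
12. P0: load  L1  bus=[BusRd,Flush]  L1: P0=S P1=S  mem[L1]=96
13. P0: load  L1  bus=[-]  L1: P0=S P1=S  mem[L1]=96
14. P0: load  L1  bus=[-]  L1: P0=S P1=S  mem[L1]=96
15. P0: store L1 := 57  bus=[BusRdX]  L1: P0=M P1=I  mem[L1]=96
16. P1: store L1 := 91  bus=[BusRdX,Flush]  L1: P0=I P1=M  mem[L1]=57
17. P0: load  L1  bus=[BusRd,Flush]  L1: P0=S P1=S  mem[L1]=91
18. P1: load  L0  bus=[-]  L0: P0=S P1=S  mem[L0]=91
19. P1: store L0 := 19  bus=[BusRdX]  L0: P0=I P1=M  mem[L0]=91
20. P1: load  L1  bus=[-]  L1: P0=S P1=S  mem[L1]=91
21. P0: load  L0  bus=[BusRd,Flush]  L0: P0=S P1=S  mem[L0]=19
22. P1: load  L1  bus=[-]  L1: P0=S P1=S  mem[L1]=91
23. P1: load  L1  bus=[-]  L1: P0=S P1=S  mem[L1]=91
24. P1: store L1 := 43  bus=[BusRdX]  L1: P0=I P1=M  mem[L1]=91
25. P0: load  L1  bus=[BusRd,Flush]  L1: P0=S P1=S  mem[L1]=43
26. P0: store L1 := 70  bus=[BusRdX]  L1: P0=M P1=I  mem[L1]=43
27. P1: load  L0  bus=[-]  L0: P0=S P1=S  mem[L0]=19
28. P1: load  L0  bus=[-]  L0: P0=S P1=S  mem[L0]=19

state = M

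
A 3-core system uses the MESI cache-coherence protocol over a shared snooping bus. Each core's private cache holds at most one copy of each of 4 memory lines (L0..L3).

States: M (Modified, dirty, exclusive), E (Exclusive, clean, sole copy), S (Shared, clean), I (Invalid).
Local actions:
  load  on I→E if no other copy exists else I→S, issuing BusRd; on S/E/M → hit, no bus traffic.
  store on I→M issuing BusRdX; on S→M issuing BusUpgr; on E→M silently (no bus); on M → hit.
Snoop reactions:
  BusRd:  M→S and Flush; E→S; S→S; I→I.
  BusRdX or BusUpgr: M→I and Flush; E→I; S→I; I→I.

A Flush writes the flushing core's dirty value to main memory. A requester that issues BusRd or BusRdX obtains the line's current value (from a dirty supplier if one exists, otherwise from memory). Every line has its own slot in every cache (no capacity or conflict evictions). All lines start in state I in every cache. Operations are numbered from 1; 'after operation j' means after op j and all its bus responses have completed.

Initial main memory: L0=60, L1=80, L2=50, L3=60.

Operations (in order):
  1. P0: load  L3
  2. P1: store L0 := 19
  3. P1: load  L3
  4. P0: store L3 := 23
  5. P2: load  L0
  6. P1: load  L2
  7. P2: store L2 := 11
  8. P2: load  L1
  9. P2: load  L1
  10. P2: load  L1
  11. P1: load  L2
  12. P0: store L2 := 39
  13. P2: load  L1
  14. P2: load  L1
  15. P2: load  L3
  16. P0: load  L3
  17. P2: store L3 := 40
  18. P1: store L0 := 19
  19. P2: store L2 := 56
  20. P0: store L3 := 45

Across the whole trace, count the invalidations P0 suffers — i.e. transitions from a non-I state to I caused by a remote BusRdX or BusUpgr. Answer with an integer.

invalidations = 2

1. P0: load  L3  bus=[BusRd]  L3: P0=E P1=I P2=I  mem[L3]=60
2. P1: store L0 := 19  bus=[BusRdX]  L0: P0=I P1=M P2=I  mem[L0]=60
3. P1: load  L3  bus=[BusRd]  L3: P0=S P1=S P2=I  mem[L3]=60
4. P0: store L3 := 23  bus=[BusUpgr]  L3: P0=M P1=I P2=I  mem[L3]=60
5. P2: load  L0  bus=[BusRd,Flush]  L0: P0=I P1=S P2=S  mem[L0]=19
6. P1: load  L2  bus=[BusRd]  L2: P0=I P1=E P2=I  mem[L2]=50
7. P2: store L2 := 11  bus=[BusRdX]  L2: P0=I P1=I P2=M  mem[L2]=50
8. P2: load  L1  bus=[BusRd]  L1: P0=I P1=I P2=E  mem[L1]=80
9. P2: load  L1  bus=[-]  L1: P0=I P1=I P2=E  mem[L1]=80
10. P2: load  L1  bus=[-]  L1: P0=I P1=I P2=E  mem[L1]=80
11. P1: load  L2  bus=[BusRd,Flush]  L2: P0=I P1=S P2=S  mem[L2]=11
12. P0: store L2 := 39  bus=[BusRdX]  L2: P0=M P1=I P2=I  mem[L2]=11
13. P2: load  L1  bus=[-]  L1: P0=I P1=I P2=E  mem[L1]=80
14. P2: load  L1  bus=[-]  L1: P0=I P1=I P2=E  mem[L1]=80
15. P2: load  L3  bus=[BusRd,Flush]  L3: P0=S P1=I P2=S  mem[L3]=23
16. P0: load  L3  bus=[-]  L3: P0=S P1=I P2=S  mem[L3]=23
17. P2: store L3 := 40  bus=[BusUpgr]  L3: P0=I P1=I P2=M  mem[L3]=23
18. P1: store L0 := 19  bus=[BusUpgr]  L0: P0=I P1=M P2=I  mem[L0]=19
19. P2: store L2 := 56  bus=[BusRdX,Flush]  L2: P0=I P1=I P2=M  mem[L2]=39
20. P0: store L3 := 45  bus=[BusRdX,Flush]  L3: P0=M P1=I P2=I  mem[L3]=40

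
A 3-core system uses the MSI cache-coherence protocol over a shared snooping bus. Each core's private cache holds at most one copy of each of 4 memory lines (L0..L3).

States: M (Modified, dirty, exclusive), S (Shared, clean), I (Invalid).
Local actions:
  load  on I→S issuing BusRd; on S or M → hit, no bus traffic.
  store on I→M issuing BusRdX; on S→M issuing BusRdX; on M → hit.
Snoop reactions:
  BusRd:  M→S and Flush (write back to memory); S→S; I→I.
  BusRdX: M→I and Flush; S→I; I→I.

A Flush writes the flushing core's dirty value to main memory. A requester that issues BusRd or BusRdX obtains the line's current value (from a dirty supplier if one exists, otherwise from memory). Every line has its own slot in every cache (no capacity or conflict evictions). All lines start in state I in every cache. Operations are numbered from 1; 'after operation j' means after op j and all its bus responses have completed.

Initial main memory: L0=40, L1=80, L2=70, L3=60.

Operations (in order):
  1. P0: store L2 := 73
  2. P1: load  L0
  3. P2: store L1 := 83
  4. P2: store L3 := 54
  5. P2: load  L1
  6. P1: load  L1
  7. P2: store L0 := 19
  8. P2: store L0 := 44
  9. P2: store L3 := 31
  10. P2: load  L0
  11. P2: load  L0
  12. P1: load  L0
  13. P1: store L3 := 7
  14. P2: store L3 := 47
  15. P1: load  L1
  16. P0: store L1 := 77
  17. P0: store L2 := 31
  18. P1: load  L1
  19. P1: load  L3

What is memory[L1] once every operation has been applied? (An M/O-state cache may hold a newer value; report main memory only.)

memory[L1] = 77

[1] P0: store L2 := 73 | P0:M(73), P1:I, P2:I | bus: BusRdX
[2] P1: load  L0 | P0:I, P1:S(40), P2:I | bus: BusRd
[3] P2: store L1 := 83 | P0:I, P1:I, P2:M(83) | bus: BusRdX
[4] P2: store L3 := 54 | P0:I, P1:I, P2:M(54) | bus: BusRdX
[5] P2: load  L1 | P0:I, P1:I, P2:M(83) | bus: none
[6] P1: load  L1 | P0:I, P1:S(83), P2:S(83) | bus: BusRd,Flush
[7] P2: store L0 := 19 | P0:I, P1:I, P2:M(19) | bus: BusRdX
[8] P2: store L0 := 44 | P0:I, P1:I, P2:M(44) | bus: none
[9] P2: store L3 := 31 | P0:I, P1:I, P2:M(31) | bus: none
[10] P2: load  L0 | P0:I, P1:I, P2:M(44) | bus: none
[11] P2: load  L0 | P0:I, P1:I, P2:M(44) | bus: none
[12] P1: load  L0 | P0:I, P1:S(44), P2:S(44) | bus: BusRd,Flush
[13] P1: store L3 := 7 | P0:I, P1:M(7), P2:I | bus: BusRdX,Flush
[14] P2: store L3 := 47 | P0:I, P1:I, P2:M(47) | bus: BusRdX,Flush
[15] P1: load  L1 | P0:I, P1:S(83), P2:S(83) | bus: none
[16] P0: store L1 := 77 | P0:M(77), P1:I, P2:I | bus: BusRdX
[17] P0: store L2 := 31 | P0:M(31), P1:I, P2:I | bus: none
[18] P1: load  L1 | P0:S(77), P1:S(77), P2:I | bus: BusRd,Flush
[19] P1: load  L3 | P0:I, P1:S(47), P2:S(47) | bus: BusRd,Flush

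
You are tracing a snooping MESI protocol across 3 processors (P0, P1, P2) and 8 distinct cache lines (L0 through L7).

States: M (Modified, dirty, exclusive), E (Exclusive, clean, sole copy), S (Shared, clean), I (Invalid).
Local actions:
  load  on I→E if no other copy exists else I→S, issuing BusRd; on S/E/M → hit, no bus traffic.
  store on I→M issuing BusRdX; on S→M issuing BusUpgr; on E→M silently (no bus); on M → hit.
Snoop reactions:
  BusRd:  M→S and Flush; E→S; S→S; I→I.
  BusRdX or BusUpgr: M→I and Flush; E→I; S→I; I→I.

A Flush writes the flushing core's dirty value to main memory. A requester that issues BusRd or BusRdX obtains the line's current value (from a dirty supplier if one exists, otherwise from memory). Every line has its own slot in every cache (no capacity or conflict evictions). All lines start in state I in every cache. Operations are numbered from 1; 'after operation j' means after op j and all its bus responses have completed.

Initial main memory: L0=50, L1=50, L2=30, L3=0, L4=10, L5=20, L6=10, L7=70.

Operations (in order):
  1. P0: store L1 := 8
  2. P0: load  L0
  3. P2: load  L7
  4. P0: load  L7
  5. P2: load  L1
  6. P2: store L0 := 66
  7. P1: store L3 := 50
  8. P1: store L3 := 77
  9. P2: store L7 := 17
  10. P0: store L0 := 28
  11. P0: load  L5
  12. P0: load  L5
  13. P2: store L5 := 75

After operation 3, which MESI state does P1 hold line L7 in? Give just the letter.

state = I

[1] P0: store L1 := 8 | P0:M(8), P1:I, P2:I | bus: BusRdX
[2] P0: load  L0 | P0:E(50), P1:I, P2:I | bus: BusRd
[3] P2: load  L7 | P0:I, P1:I, P2:E(70) | bus: BusRd
[4] P0: load  L7 | P0:S(70), P1:I, P2:S(70) | bus: BusRd
[5] P2: load  L1 | P0:S(8), P1:I, P2:S(8) | bus: BusRd,Flush
[6] P2: store L0 := 66 | P0:I, P1:I, P2:M(66) | bus: BusRdX
[7] P1: store L3 := 50 | P0:I, P1:M(50), P2:I | bus: BusRdX
[8] P1: store L3 := 77 | P0:I, P1:M(77), P2:I | bus: none
[9] P2: store L7 := 17 | P0:I, P1:I, P2:M(17) | bus: BusUpgr
[10] P0: store L0 := 28 | P0:M(28), P1:I, P2:I | bus: BusRdX,Flush
[11] P0: load  L5 | P0:E(20), P1:I, P2:I | bus: BusRd
[12] P0: load  L5 | P0:E(20), P1:I, P2:I | bus: none
[13] P2: store L5 := 75 | P0:I, P1:I, P2:M(75) | bus: BusRdX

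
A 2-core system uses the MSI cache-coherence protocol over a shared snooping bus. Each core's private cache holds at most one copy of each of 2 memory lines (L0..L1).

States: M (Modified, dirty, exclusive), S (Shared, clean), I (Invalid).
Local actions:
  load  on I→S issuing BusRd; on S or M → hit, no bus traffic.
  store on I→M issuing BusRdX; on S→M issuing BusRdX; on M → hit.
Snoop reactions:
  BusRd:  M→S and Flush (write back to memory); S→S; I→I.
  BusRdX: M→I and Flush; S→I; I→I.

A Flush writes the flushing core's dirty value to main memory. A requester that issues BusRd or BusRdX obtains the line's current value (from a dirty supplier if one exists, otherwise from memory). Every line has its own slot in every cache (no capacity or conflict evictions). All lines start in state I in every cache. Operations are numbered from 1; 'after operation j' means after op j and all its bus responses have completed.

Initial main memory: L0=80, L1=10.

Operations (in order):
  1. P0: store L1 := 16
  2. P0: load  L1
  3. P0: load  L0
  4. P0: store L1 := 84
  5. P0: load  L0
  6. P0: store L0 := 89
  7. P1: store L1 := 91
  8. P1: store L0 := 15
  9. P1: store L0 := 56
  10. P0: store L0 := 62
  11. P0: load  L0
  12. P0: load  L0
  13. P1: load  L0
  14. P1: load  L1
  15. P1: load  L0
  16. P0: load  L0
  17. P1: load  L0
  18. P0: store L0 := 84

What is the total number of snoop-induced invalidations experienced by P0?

1. P0: store L1 := 16  bus=[BusRdX]  L1: P0=M P1=I  mem[L1]=10
2. P0: load  L1  bus=[-]  L1: P0=M P1=I  mem[L1]=10
3. P0: load  L0  bus=[BusRd]  L0: P0=S P1=I  mem[L0]=80
4. P0: store L1 := 84  bus=[-]  L1: P0=M P1=I  mem[L1]=10
5. P0: load  L0  bus=[-]  L0: P0=S P1=I  mem[L0]=80
6. P0: store L0 := 89  bus=[BusRdX]  L0: P0=M P1=I  mem[L0]=80
7. P1: store L1 := 91  bus=[BusRdX,Flush]  L1: P0=I P1=M  mem[L1]=84
8. P1: store L0 := 15  bus=[BusRdX,Flush]  L0: P0=I P1=M  mem[L0]=89
9. P1: store L0 := 56  bus=[-]  L0: P0=I P1=M  mem[L0]=89
10. P0: store L0 := 62  bus=[BusRdX,Flush]  L0: P0=M P1=I  mem[L0]=56
11. P0: load  L0  bus=[-]  L0: P0=M P1=I  mem[L0]=56
12. P0: load  L0  bus=[-]  L0: P0=M P1=I  mem[L0]=56
13. P1: load  L0  bus=[BusRd,Flush]  L0: P0=S P1=S  mem[L0]=62
14. P1: load  L1  bus=[-]  L1: P0=I P1=M  mem[L1]=84
15. P1: load  L0  bus=[-]  L0: P0=S P1=S  mem[L0]=62
16. P0: load  L0  bus=[-]  L0: P0=S P1=S  mem[L0]=62
17. P1: load  L0  bus=[-]  L0: P0=S P1=S  mem[L0]=62
18. P0: store L0 := 84  bus=[BusRdX]  L0: P0=M P1=I  mem[L0]=62

invalidations = 2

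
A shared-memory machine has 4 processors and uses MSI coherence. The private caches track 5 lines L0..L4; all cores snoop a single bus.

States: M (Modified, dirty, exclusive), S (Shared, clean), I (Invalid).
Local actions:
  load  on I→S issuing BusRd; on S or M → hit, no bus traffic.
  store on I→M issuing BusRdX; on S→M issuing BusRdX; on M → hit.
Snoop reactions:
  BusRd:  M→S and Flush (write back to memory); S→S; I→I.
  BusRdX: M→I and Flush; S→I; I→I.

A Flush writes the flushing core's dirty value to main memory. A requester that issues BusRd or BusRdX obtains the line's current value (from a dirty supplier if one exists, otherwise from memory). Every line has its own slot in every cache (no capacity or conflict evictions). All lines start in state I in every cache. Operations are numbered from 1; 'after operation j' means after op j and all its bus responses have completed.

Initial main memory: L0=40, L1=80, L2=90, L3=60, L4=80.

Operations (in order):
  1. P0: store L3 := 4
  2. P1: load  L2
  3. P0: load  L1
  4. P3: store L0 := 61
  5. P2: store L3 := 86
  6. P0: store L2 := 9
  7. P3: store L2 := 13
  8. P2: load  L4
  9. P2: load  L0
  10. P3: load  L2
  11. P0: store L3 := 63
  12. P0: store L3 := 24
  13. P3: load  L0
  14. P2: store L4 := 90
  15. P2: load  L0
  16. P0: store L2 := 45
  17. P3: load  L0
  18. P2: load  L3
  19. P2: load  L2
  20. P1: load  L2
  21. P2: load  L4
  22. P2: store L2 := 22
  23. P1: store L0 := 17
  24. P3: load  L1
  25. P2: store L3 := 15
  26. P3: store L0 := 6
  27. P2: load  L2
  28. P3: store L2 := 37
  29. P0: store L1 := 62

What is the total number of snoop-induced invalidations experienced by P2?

  op1 P0: store L3 := 4 → M/I/I/I on L3; bus BusRdX; mem=60
  op2 P1: load  L2 → I/S/I/I on L2; bus BusRd; mem=90
  op3 P0: load  L1 → S/I/I/I on L1; bus BusRd; mem=80
  op4 P3: store L0 := 61 → I/I/I/M on L0; bus BusRdX; mem=40
  op5 P2: store L3 := 86 → I/I/M/I on L3; bus BusRdX Flush; mem=4
  op6 P0: store L2 := 9 → M/I/I/I on L2; bus BusRdX; mem=90
  op7 P3: store L2 := 13 → I/I/I/M on L2; bus BusRdX Flush; mem=9
  op8 P2: load  L4 → I/I/S/I on L4; bus BusRd; mem=80
  op9 P2: load  L0 → I/I/S/S on L0; bus BusRd Flush; mem=61
  op10 P3: load  L2 → I/I/I/M on L2; bus (none); mem=9
  op11 P0: store L3 := 63 → M/I/I/I on L3; bus BusRdX Flush; mem=86
  op12 P0: store L3 := 24 → M/I/I/I on L3; bus (none); mem=86
  op13 P3: load  L0 → I/I/S/S on L0; bus (none); mem=61
  op14 P2: store L4 := 90 → I/I/M/I on L4; bus BusRdX; mem=80
  op15 P2: load  L0 → I/I/S/S on L0; bus (none); mem=61
  op16 P0: store L2 := 45 → M/I/I/I on L2; bus BusRdX Flush; mem=13
  op17 P3: load  L0 → I/I/S/S on L0; bus (none); mem=61
  op18 P2: load  L3 → S/I/S/I on L3; bus BusRd Flush; mem=24
  op19 P2: load  L2 → S/I/S/I on L2; bus BusRd Flush; mem=45
  op20 P1: load  L2 → S/S/S/I on L2; bus BusRd; mem=45
  op21 P2: load  L4 → I/I/M/I on L4; bus (none); mem=80
  op22 P2: store L2 := 22 → I/I/M/I on L2; bus BusRdX; mem=45
  op23 P1: store L0 := 17 → I/M/I/I on L0; bus BusRdX; mem=61
  op24 P3: load  L1 → S/I/I/S on L1; bus BusRd; mem=80
  op25 P2: store L3 := 15 → I/I/M/I on L3; bus BusRdX; mem=24
  op26 P3: store L0 := 6 → I/I/I/M on L0; bus BusRdX Flush; mem=17
  op27 P2: load  L2 → I/I/M/I on L2; bus (none); mem=45
  op28 P3: store L2 := 37 → I/I/I/M on L2; bus BusRdX Flush; mem=22
  op29 P0: store L1 := 62 → M/I/I/I on L1; bus BusRdX; mem=80

invalidations = 3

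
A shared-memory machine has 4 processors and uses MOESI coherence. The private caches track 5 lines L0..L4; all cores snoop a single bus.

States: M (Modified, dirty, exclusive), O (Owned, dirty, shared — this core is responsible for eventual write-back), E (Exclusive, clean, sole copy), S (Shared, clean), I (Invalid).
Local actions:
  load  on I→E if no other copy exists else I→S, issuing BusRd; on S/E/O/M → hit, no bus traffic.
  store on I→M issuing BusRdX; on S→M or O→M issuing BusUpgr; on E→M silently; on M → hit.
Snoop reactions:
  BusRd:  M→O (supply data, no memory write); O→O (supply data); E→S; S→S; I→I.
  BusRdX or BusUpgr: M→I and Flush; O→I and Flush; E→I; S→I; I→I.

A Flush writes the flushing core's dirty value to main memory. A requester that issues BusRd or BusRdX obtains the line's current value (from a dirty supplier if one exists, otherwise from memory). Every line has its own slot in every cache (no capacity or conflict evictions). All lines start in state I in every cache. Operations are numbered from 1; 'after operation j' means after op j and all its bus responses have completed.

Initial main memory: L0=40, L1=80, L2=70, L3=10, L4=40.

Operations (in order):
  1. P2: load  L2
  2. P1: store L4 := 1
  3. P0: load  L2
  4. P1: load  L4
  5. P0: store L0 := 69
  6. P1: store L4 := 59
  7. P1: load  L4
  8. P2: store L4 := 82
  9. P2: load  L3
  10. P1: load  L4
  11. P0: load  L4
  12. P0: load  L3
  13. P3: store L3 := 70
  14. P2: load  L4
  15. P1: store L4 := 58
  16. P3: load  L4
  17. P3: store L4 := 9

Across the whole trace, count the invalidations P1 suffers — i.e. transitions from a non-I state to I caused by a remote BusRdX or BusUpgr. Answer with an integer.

invalidations = 2

step 1: P2: load  L2  ⟶  IIEI  (L2)  txn=BusRd  M[L2]=70
step 2: P1: store L4 := 1  ⟶  IMII  (L4)  txn=BusRdX  M[L4]=40
step 3: P0: load  L2  ⟶  SISI  (L2)  txn=BusRd  M[L2]=70
step 4: P1: load  L4  ⟶  IMII  (L4)  txn=∅  M[L4]=40
step 5: P0: store L0 := 69  ⟶  MIII  (L0)  txn=BusRdX  M[L0]=40
step 6: P1: store L4 := 59  ⟶  IMII  (L4)  txn=∅  M[L4]=40
step 7: P1: load  L4  ⟶  IMII  (L4)  txn=∅  M[L4]=40
step 8: P2: store L4 := 82  ⟶  IIMI  (L4)  txn=BusRdX+Flush  M[L4]=59
step 9: P2: load  L3  ⟶  IIEI  (L3)  txn=BusRd  M[L3]=10
step 10: P1: load  L4  ⟶  ISOI  (L4)  txn=BusRd  M[L4]=59
step 11: P0: load  L4  ⟶  SSOI  (L4)  txn=BusRd  M[L4]=59
step 12: P0: load  L3  ⟶  SISI  (L3)  txn=BusRd  M[L3]=10
step 13: P3: store L3 := 70  ⟶  IIIM  (L3)  txn=BusRdX  M[L3]=10
step 14: P2: load  L4  ⟶  SSOI  (L4)  txn=∅  M[L4]=59
step 15: P1: store L4 := 58  ⟶  IMII  (L4)  txn=BusUpgr+Flush  M[L4]=82
step 16: P3: load  L4  ⟶  IOIS  (L4)  txn=BusRd  M[L4]=82
step 17: P3: store L4 := 9  ⟶  IIIM  (L4)  txn=BusUpgr+Flush  M[L4]=58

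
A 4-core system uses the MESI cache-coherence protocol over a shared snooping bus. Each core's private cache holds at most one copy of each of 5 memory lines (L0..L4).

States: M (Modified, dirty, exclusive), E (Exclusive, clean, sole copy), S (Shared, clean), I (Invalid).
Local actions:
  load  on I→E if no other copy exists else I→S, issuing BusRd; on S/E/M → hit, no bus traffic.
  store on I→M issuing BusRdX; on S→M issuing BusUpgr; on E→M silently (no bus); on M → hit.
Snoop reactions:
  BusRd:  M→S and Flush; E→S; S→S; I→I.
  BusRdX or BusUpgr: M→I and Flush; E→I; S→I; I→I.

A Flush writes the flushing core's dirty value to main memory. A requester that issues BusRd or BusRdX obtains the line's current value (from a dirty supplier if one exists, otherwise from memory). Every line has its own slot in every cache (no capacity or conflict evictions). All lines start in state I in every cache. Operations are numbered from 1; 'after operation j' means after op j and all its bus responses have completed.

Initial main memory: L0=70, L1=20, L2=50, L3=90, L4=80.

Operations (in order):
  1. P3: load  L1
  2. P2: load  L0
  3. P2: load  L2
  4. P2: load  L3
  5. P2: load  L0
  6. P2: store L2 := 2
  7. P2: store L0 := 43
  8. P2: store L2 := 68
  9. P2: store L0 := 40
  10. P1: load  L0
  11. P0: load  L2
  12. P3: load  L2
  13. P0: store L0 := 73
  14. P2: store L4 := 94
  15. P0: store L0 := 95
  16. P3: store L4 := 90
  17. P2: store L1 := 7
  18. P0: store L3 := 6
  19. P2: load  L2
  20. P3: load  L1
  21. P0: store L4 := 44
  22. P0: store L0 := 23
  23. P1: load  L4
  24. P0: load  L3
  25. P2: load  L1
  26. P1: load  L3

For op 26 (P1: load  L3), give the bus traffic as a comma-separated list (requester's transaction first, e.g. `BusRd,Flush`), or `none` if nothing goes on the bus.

1. P3: load  L1  bus=[BusRd]  L1: P0=I P1=I P2=I P3=E  mem[L1]=20
2. P2: load  L0  bus=[BusRd]  L0: P0=I P1=I P2=E P3=I  mem[L0]=70
3. P2: load  L2  bus=[BusRd]  L2: P0=I P1=I P2=E P3=I  mem[L2]=50
4. P2: load  L3  bus=[BusRd]  L3: P0=I P1=I P2=E P3=I  mem[L3]=90
5. P2: load  L0  bus=[-]  L0: P0=I P1=I P2=E P3=I  mem[L0]=70
6. P2: store L2 := 2  bus=[-]  L2: P0=I P1=I P2=M P3=I  mem[L2]=50
7. P2: store L0 := 43  bus=[-]  L0: P0=I P1=I P2=M P3=I  mem[L0]=70
8. P2: store L2 := 68  bus=[-]  L2: P0=I P1=I P2=M P3=I  mem[L2]=50
9. P2: store L0 := 40  bus=[-]  L0: P0=I P1=I P2=M P3=I  mem[L0]=70
10. P1: load  L0  bus=[BusRd,Flush]  L0: P0=I P1=S P2=S P3=I  mem[L0]=40
11. P0: load  L2  bus=[BusRd,Flush]  L2: P0=S P1=I P2=S P3=I  mem[L2]=68
12. P3: load  L2  bus=[BusRd]  L2: P0=S P1=I P2=S P3=S  mem[L2]=68
13. P0: store L0 := 73  bus=[BusRdX]  L0: P0=M P1=I P2=I P3=I  mem[L0]=40
14. P2: store L4 := 94  bus=[BusRdX]  L4: P0=I P1=I P2=M P3=I  mem[L4]=80
15. P0: store L0 := 95  bus=[-]  L0: P0=M P1=I P2=I P3=I  mem[L0]=40
16. P3: store L4 := 90  bus=[BusRdX,Flush]  L4: P0=I P1=I P2=I P3=M  mem[L4]=94
17. P2: store L1 := 7  bus=[BusRdX]  L1: P0=I P1=I P2=M P3=I  mem[L1]=20
18. P0: store L3 := 6  bus=[BusRdX]  L3: P0=M P1=I P2=I P3=I  mem[L3]=90
19. P2: load  L2  bus=[-]  L2: P0=S P1=I P2=S P3=S  mem[L2]=68
20. P3: load  L1  bus=[BusRd,Flush]  L1: P0=I P1=I P2=S P3=S  mem[L1]=7
21. P0: store L4 := 44  bus=[BusRdX,Flush]  L4: P0=M P1=I P2=I P3=I  mem[L4]=90
22. P0: store L0 := 23  bus=[-]  L0: P0=M P1=I P2=I P3=I  mem[L0]=40
23. P1: load  L4  bus=[BusRd,Flush]  L4: P0=S P1=S P2=I P3=I  mem[L4]=44
24. P0: load  L3  bus=[-]  L3: P0=M P1=I P2=I P3=I  mem[L3]=90
25. P2: load  L1  bus=[-]  L1: P0=I P1=I P2=S P3=S  mem[L1]=7
26. P1: load  L3  bus=[BusRd,Flush]  L3: P0=S P1=S P2=I P3=I  mem[L3]=6

bus = BusRd,Flush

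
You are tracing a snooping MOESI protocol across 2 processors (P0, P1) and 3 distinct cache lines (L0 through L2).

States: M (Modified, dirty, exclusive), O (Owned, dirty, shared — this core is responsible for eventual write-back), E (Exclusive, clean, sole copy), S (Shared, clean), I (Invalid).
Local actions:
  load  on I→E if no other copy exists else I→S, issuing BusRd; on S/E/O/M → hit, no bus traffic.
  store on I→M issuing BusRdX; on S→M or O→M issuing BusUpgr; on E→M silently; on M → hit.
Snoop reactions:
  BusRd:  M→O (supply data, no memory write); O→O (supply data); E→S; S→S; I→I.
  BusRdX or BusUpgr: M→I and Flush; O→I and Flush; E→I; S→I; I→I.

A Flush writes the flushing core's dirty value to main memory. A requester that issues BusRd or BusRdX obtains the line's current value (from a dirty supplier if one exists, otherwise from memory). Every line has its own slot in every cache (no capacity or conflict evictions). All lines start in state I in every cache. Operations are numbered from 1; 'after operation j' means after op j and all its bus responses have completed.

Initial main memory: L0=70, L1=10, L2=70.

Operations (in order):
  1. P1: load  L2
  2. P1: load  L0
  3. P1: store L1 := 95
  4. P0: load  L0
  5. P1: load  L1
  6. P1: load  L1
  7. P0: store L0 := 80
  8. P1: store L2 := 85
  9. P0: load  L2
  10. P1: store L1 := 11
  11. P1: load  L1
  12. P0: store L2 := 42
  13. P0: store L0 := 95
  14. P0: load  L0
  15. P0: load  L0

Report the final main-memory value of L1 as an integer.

memory[L1] = 10

1. P1: load  L2  bus=[BusRd]  L2: P0=I P1=E  mem[L2]=70
2. P1: load  L0  bus=[BusRd]  L0: P0=I P1=E  mem[L0]=70
3. P1: store L1 := 95  bus=[BusRdX]  L1: P0=I P1=M  mem[L1]=10
4. P0: load  L0  bus=[BusRd]  L0: P0=S P1=S  mem[L0]=70
5. P1: load  L1  bus=[-]  L1: P0=I P1=M  mem[L1]=10
6. P1: load  L1  bus=[-]  L1: P0=I P1=M  mem[L1]=10
7. P0: store L0 := 80  bus=[BusUpgr]  L0: P0=M P1=I  mem[L0]=70
8. P1: store L2 := 85  bus=[-]  L2: P0=I P1=M  mem[L2]=70
9. P0: load  L2  bus=[BusRd]  L2: P0=S P1=O  mem[L2]=70
10. P1: store L1 := 11  bus=[-]  L1: P0=I P1=M  mem[L1]=10
11. P1: load  L1  bus=[-]  L1: P0=I P1=M  mem[L1]=10
12. P0: store L2 := 42  bus=[BusUpgr,Flush]  L2: P0=M P1=I  mem[L2]=85
13. P0: store L0 := 95  bus=[-]  L0: P0=M P1=I  mem[L0]=70
14. P0: load  L0  bus=[-]  L0: P0=M P1=I  mem[L0]=70
15. P0: load  L0  bus=[-]  L0: P0=M P1=I  mem[L0]=70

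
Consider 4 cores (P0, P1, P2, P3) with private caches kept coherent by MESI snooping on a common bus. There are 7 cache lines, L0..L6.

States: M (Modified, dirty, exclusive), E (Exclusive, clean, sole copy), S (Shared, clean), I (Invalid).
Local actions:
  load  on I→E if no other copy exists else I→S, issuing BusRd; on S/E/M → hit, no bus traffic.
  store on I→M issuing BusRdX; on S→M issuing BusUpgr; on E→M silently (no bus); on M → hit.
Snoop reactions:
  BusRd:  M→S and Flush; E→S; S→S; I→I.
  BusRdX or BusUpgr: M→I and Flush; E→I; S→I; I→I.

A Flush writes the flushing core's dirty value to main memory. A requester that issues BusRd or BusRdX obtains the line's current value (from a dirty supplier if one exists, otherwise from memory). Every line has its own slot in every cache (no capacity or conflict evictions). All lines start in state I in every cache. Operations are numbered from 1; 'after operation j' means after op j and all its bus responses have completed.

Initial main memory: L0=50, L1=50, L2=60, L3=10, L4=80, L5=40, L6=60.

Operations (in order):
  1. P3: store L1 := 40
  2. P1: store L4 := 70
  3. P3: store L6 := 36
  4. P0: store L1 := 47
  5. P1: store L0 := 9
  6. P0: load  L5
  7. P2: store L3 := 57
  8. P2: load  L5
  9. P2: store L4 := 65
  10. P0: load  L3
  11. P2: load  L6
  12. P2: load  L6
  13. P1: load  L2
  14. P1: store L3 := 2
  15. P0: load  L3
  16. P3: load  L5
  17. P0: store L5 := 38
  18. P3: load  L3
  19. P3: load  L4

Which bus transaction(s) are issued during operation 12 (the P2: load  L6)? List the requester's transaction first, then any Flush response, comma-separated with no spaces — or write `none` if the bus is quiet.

bus = none

[1] P3: store L1 := 40 | P0:I, P1:I, P2:I, P3:M(40) | bus: BusRdX
[2] P1: store L4 := 70 | P0:I, P1:M(70), P2:I, P3:I | bus: BusRdX
[3] P3: store L6 := 36 | P0:I, P1:I, P2:I, P3:M(36) | bus: BusRdX
[4] P0: store L1 := 47 | P0:M(47), P1:I, P2:I, P3:I | bus: BusRdX,Flush
[5] P1: store L0 := 9 | P0:I, P1:M(9), P2:I, P3:I | bus: BusRdX
[6] P0: load  L5 | P0:E(40), P1:I, P2:I, P3:I | bus: BusRd
[7] P2: store L3 := 57 | P0:I, P1:I, P2:M(57), P3:I | bus: BusRdX
[8] P2: load  L5 | P0:S(40), P1:I, P2:S(40), P3:I | bus: BusRd
[9] P2: store L4 := 65 | P0:I, P1:I, P2:M(65), P3:I | bus: BusRdX,Flush
[10] P0: load  L3 | P0:S(57), P1:I, P2:S(57), P3:I | bus: BusRd,Flush
[11] P2: load  L6 | P0:I, P1:I, P2:S(36), P3:S(36) | bus: BusRd,Flush
[12] P2: load  L6 | P0:I, P1:I, P2:S(36), P3:S(36) | bus: none
[13] P1: load  L2 | P0:I, P1:E(60), P2:I, P3:I | bus: BusRd
[14] P1: store L3 := 2 | P0:I, P1:M(2), P2:I, P3:I | bus: BusRdX
[15] P0: load  L3 | P0:S(2), P1:S(2), P2:I, P3:I | bus: BusRd,Flush
[16] P3: load  L5 | P0:S(40), P1:I, P2:S(40), P3:S(40) | bus: BusRd
[17] P0: store L5 := 38 | P0:M(38), P1:I, P2:I, P3:I | bus: BusUpgr
[18] P3: load  L3 | P0:S(2), P1:S(2), P2:I, P3:S(2) | bus: BusRd
[19] P3: load  L4 | P0:I, P1:I, P2:S(65), P3:S(65) | bus: BusRd,Flush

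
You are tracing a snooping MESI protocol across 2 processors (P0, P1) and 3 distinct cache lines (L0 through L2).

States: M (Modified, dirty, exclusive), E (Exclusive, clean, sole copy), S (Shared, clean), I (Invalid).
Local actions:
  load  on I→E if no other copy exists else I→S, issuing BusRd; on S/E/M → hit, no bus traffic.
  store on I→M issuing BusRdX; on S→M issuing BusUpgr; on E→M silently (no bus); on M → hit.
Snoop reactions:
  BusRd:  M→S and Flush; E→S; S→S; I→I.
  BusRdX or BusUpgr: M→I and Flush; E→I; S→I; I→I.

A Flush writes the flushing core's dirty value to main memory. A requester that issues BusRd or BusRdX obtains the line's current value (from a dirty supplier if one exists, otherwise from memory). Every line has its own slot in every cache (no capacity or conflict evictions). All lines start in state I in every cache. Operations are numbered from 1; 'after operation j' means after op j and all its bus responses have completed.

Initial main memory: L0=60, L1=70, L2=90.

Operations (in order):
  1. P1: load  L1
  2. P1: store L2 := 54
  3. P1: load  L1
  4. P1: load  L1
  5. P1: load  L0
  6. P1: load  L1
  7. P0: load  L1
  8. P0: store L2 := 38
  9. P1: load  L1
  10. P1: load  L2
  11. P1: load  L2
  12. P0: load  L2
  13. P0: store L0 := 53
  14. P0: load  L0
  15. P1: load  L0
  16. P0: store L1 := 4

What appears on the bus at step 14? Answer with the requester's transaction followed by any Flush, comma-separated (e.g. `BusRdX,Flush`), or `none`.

step 1: P1: load  L1  ⟶  IE  (L1)  txn=BusRd  M[L1]=70
step 2: P1: store L2 := 54  ⟶  IM  (L2)  txn=BusRdX  M[L2]=90
step 3: P1: load  L1  ⟶  IE  (L1)  txn=∅  M[L1]=70
step 4: P1: load  L1  ⟶  IE  (L1)  txn=∅  M[L1]=70
step 5: P1: load  L0  ⟶  IE  (L0)  txn=BusRd  M[L0]=60
step 6: P1: load  L1  ⟶  IE  (L1)  txn=∅  M[L1]=70
step 7: P0: load  L1  ⟶  SS  (L1)  txn=BusRd  M[L1]=70
step 8: P0: store L2 := 38  ⟶  MI  (L2)  txn=BusRdX+Flush  M[L2]=54
step 9: P1: load  L1  ⟶  SS  (L1)  txn=∅  M[L1]=70
step 10: P1: load  L2  ⟶  SS  (L2)  txn=BusRd+Flush  M[L2]=38
step 11: P1: load  L2  ⟶  SS  (L2)  txn=∅  M[L2]=38
step 12: P0: load  L2  ⟶  SS  (L2)  txn=∅  M[L2]=38
step 13: P0: store L0 := 53  ⟶  MI  (L0)  txn=BusRdX  M[L0]=60
step 14: P0: load  L0  ⟶  MI  (L0)  txn=∅  M[L0]=60
step 15: P1: load  L0  ⟶  SS  (L0)  txn=BusRd+Flush  M[L0]=53
step 16: P0: store L1 := 4  ⟶  MI  (L1)  txn=BusUpgr  M[L1]=70

bus = none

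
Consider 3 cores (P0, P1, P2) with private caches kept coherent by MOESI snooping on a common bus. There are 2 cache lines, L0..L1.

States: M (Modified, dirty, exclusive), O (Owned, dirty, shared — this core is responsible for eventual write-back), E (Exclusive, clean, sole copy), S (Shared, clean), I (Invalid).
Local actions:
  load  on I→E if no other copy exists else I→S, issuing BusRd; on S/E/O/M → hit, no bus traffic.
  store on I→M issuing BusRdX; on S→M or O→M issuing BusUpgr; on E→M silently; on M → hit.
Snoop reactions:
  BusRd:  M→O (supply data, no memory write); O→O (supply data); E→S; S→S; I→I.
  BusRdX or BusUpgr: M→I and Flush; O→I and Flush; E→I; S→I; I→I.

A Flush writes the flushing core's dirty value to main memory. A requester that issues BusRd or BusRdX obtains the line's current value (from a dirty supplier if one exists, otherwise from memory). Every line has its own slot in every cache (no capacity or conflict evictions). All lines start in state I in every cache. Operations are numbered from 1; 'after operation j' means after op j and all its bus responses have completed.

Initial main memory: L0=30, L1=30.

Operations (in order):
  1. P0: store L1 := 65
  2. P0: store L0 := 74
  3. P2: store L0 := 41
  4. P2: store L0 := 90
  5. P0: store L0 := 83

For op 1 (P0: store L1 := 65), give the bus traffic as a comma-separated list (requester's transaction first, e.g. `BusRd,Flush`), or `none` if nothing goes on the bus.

  op1 P0: store L1 := 65 → M/I/I on L1; bus BusRdX; mem=30
  op2 P0: store L0 := 74 → M/I/I on L0; bus BusRdX; mem=30
  op3 P2: store L0 := 41 → I/I/M on L0; bus BusRdX Flush; mem=74
  op4 P2: store L0 := 90 → I/I/M on L0; bus (none); mem=74
  op5 P0: store L0 := 83 → M/I/I on L0; bus BusRdX Flush; mem=90

bus = BusRdX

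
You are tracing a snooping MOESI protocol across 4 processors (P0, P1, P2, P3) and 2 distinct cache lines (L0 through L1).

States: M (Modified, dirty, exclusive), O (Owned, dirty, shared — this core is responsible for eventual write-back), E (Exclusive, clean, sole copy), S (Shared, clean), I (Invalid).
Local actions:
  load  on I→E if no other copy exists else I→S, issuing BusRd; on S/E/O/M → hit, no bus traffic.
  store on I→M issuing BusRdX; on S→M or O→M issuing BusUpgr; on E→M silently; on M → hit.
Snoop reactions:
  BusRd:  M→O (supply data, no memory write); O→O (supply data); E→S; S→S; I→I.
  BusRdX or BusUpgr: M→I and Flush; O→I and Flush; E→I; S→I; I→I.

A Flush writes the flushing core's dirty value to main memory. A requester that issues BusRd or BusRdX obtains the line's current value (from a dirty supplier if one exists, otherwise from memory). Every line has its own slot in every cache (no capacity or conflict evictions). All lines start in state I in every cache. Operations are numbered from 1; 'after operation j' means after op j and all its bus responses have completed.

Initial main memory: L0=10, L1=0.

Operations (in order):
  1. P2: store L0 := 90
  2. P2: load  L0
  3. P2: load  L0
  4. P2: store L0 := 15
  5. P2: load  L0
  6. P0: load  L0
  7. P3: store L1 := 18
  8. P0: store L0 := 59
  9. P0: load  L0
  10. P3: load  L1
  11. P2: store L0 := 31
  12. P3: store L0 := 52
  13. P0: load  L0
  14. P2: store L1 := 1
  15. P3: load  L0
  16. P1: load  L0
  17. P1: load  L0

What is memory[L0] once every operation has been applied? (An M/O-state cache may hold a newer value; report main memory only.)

memory[L0] = 31

[1] P2: store L0 := 90 | P0:I, P1:I, P2:M(90), P3:I | bus: BusRdX
[2] P2: load  L0 | P0:I, P1:I, P2:M(90), P3:I | bus: none
[3] P2: load  L0 | P0:I, P1:I, P2:M(90), P3:I | bus: none
[4] P2: store L0 := 15 | P0:I, P1:I, P2:M(15), P3:I | bus: none
[5] P2: load  L0 | P0:I, P1:I, P2:M(15), P3:I | bus: none
[6] P0: load  L0 | P0:S(15), P1:I, P2:O(15), P3:I | bus: BusRd
[7] P3: store L1 := 18 | P0:I, P1:I, P2:I, P3:M(18) | bus: BusRdX
[8] P0: store L0 := 59 | P0:M(59), P1:I, P2:I, P3:I | bus: BusUpgr,Flush
[9] P0: load  L0 | P0:M(59), P1:I, P2:I, P3:I | bus: none
[10] P3: load  L1 | P0:I, P1:I, P2:I, P3:M(18) | bus: none
[11] P2: store L0 := 31 | P0:I, P1:I, P2:M(31), P3:I | bus: BusRdX,Flush
[12] P3: store L0 := 52 | P0:I, P1:I, P2:I, P3:M(52) | bus: BusRdX,Flush
[13] P0: load  L0 | P0:S(52), P1:I, P2:I, P3:O(52) | bus: BusRd
[14] P2: store L1 := 1 | P0:I, P1:I, P2:M(1), P3:I | bus: BusRdX,Flush
[15] P3: load  L0 | P0:S(52), P1:I, P2:I, P3:O(52) | bus: none
[16] P1: load  L0 | P0:S(52), P1:S(52), P2:I, P3:O(52) | bus: BusRd
[17] P1: load  L0 | P0:S(52), P1:S(52), P2:I, P3:O(52) | bus: none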